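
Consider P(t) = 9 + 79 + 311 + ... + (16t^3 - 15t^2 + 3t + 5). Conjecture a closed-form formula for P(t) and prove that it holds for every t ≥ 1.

We claim P(t) = t(4t^3 + 3t^2 - 2t + 4) for all t ≥ 1.
For the base case t = 1: P(1) = 9, and the closed form gives 9. They agree.
For the inductive step, assume it holds for an arbitrary k ≥ 1, so P(k) = k(4k^3 + 3k^2 - 2k + 4).
Then P(k+1) = P(k) + (16k^3 + 33k^2 + 21k + 9) = (k(4k^3 + 3k^2 - 2k + 4)) + (16k^3 + 33k^2 + 21k + 9).
Simplifying, P(k+1) = (k + 1)(4k^3 + 15k^2 + 16k + 9) = (k+1)(4(k+1)^3 + 3(k+1)^2 - 2(k+1) + 4),
which is the closed form with t = k+1.
Hence, by induction on t, the claim holds for every t ≥ 1.

P(t) = t(4t^3 + 3t^2 - 2t + 4)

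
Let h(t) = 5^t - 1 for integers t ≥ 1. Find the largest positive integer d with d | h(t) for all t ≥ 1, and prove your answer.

d = 4

Computing the first values: h(1) = 4 and h(2) = 24; gcd(4, 24) = 4, so d ≤ 4.
We prove 4 | 5^t - 1 for all t ≥ 1 by induction on t.
For the base case t = 1: h(1) = 4 = 4·(1), so 4 | h(1).
Suppose the result is true for t = m, i.e. 4 | h(m). Then
5^{m+1} − 1^{m+1} = 5·5^m − 1·1^m = 5·(5^m − 1^m) + (4)·1^m. The first term is divisible by 4 by the inductive hypothesis, and the second term (4)·1^m is divisible by 4 since 4 | 4. Hence 4 | h(m+1).
By the principle of mathematical induction, the result holds for all t ≥ 1.
Therefore the largest such d is 4.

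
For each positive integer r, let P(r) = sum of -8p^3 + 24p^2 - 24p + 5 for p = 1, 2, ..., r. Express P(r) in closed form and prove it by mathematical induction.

P(r) = -r(2r^3 - 4r^2 + 2r + 3)

We claim P(r) = -r(2r^3 - 4r^2 + 2r + 3) for all r ≥ 1.
When r = 1: P(1) = -3, and the closed form gives -3. They agree.
Inductive step: assume the claim holds for r = p, so P(p) = p(-2p^3 + 4p^2 - 2p - 3).
Then P(p+1) = P(p) + (-8p^3 - 3) = (p(-2p^3 + 4p^2 - 2p - 3)) + (-8p^3 - 3).
Simplifying, P(p+1) = -(p + 1)(2p^3 + 2p^2 + 3) = -(p+1)(2(p+1)^3 - 4(p+1)^2 + 2(p+1) + 3),
which is the closed form with r = p+1.
By the principle of mathematical induction, the result holds for all r ≥ 1.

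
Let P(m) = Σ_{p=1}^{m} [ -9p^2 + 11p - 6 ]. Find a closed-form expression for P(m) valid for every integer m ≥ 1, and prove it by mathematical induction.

We claim P(m) = -m(3m^2 - m + 2) for all m ≥ 1.
Base step (m = 1): P(1) = -4, and the closed form gives -4. They agree.
For the inductive step, assume it holds for an arbitrary p ≥ 1, so P(p) = p(-3p^2 + p - 2).
Then P(p+1) = P(p) + (11p - 9(p + 1)^2 + 5) = (p(-3p^2 + p - 2)) + (11p - 9(p + 1)^2 + 5).
Simplifying, P(p+1) = -(p + 1)(3p^2 + 5p + 4) = -(p+1)(3(p+1)^2 - (p+1) + 2),
which is the closed form with m = p+1.
By the principle of mathematical induction, the result holds for all m ≥ 1.

P(m) = -m(3m^2 - m + 2)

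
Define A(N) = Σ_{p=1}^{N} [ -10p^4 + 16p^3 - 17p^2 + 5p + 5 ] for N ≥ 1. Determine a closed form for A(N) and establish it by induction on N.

We claim A(N) = -N(2N^4 + N^3 + N^2 + 2N - 5) for all N ≥ 1.
Base case (N = 1): A(1) = -1, and the closed form gives -1. They agree.
Inductive step: assume the claim holds for N = p, so A(p) = p(-2p^4 - p^3 - p^2 - 2p + 5).
Then A(p+1) = A(p) + (-10p^4 - 24p^3 - 29p^2 - 21p - 1) = (p(-2p^4 - p^3 - p^2 - 2p + 5)) + (-10p^4 - 24p^3 - 29p^2 - 21p - 1).
Simplifying, A(p+1) = -(p + 1)(2p^4 + 9p^3 + 16p^2 + 15p + 1) = -(p+1)(2(p+1)^4 + (p+1)^3 + (p+1)^2 + 2(p+1) - 5),
which is the closed form with N = p+1.
Hence, by induction on N, the claim holds for every N ≥ 1.

A(N) = -N(2N^4 + N^3 + N^2 + 2N - 5)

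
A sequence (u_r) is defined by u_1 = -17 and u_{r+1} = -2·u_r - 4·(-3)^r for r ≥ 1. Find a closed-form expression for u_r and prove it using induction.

Computing the first terms: u_1 = -17, u_2 = 46, u_3 = -128. This suggests u_r = -5(-2)^(r - 1) + 4(-3)^r.
Base case (r = 1): the formula gives -17 = -17 = u_1.
Inductive step: assume the claim holds for r = m, so u_m = -5(-2)^(m - 1) + 4(-3)^m.
Then u_{m+1} = -2·u_m - 4·(-3)^m = -2·(-5(-2)^(m - 1) + 4(-3)^m) - 4·(-3)^m = -5(-2)^m + 4(-3)^(m + 1) = -5(-2)^((m+1) - 1) + 4(-3)^(m+1),
which is the claimed formula at r = m+1.
This completes the induction.

u_r = -5(-2)^(r - 1) + 4(-3)^r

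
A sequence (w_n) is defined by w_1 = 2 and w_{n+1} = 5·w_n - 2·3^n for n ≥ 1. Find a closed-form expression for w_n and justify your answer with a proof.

w_n = 3^n - 5^(n - 1)

Computing the first terms: w_1 = 2, w_2 = 4, w_3 = 2. This suggests w_n = 3^n - 5^(n - 1).
Base step (n = 1): the formula gives 2 = 2 = w_1.
Inductive step: assume the claim holds for n = i, so w_i = 3^i - 5^(i - 1).
Then w_{i+1} = 5·w_i - 2·3^i = 5·(3^i - 5^(i - 1)) - 2·3^i = 3^(i + 1) - 5^i = 3^(i+1) - 5^((i+1) - 1),
which is the claimed formula at n = i+1.
By induction, the statement is established for all n ≥ 1.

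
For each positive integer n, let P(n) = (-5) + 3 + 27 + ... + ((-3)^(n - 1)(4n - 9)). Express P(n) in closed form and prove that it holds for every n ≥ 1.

P(n) = (-3)^n(-n + 2) - 2

We claim P(n) = (-3)^n(-n + 2) - 2 for all n ≥ 1.
For the base case n = 1: P(1) = -5, and the closed form gives -5. They agree.
For the inductive step, assume it holds for an arbitrary j ≥ 1, so P(j) = (-3)^j(-j + 2) - 2.
Then P(j+1) = P(j) + ((-3)^j(4j - 5)) = ((-3)^j(-j + 2) - 2) + ((-3)^j(4j - 5)).
Simplifying, P(j+1) = -(-3)^(j + 1)j + (-3)^(j + 1) - 2 = (-3)^(j+1)(-(j+1) + 2) - 2,
which is the closed form with n = j+1.
By the principle of mathematical induction, the result holds for all n ≥ 1.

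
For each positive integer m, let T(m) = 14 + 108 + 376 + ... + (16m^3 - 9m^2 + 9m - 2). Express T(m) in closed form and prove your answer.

We claim T(m) = m(4m^3 + 5m^2 + 4m + 1) for all m ≥ 1.
When m = 1: T(1) = 14, and the closed form gives 14. They agree.
Suppose the result is true for m = i, so T(i) = i(4i^3 + 5i^2 + 4i + 1).
Then T(i+1) = T(i) + (16i^3 + 39i^2 + 39i + 14) = (i(4i^3 + 5i^2 + 4i + 1)) + (16i^3 + 39i^2 + 39i + 14).
Simplifying, T(i+1) = (i + 1)(4i^3 + 17i^2 + 26i + 14) = (i+1)(4(i+1)^3 + 5(i+1)^2 + 4(i+1) + 1),
which is the closed form with m = i+1.
Hence, by induction on m, the claim holds for every m ≥ 1.

T(m) = m(4m^3 + 5m^2 + 4m + 1)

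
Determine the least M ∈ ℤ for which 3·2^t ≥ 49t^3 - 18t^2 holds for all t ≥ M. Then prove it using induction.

At t = 15: 98304 < 161325, so the inequality fails and M ≥ 16. We prove 3·2^t ≥ 49t^3 - 18t^2 for all t ≥ 16.
Base case (t = 16): 3·2^t = 196608 and 49t^3 - 18t^2 = 196096, so 196608 ≥ 196096.
Inductive step: suppose the statement holds for some k ≥ 16, so 3·2^k ≥ 49k^3 - 18k^2.
Then 3·2^(k + 1) = 2·(3·2^k) ≥ 2·(49k^3 - 18k^2).
Also, for k ≥ 16 we have 2·(49k^3 - 18k^2) ≥ 49(k+1)^3 - 18(k+1)^2, since 2·(49k^3 - 18k^2) − (49(k+1)^3 - 18(k+1)^2) = 49k^3 - 165k^2 - 111k - 31, which is nonnegative for all k ≥ 16.
Combining, 3·2^(k + 1) ≥ 49(k+1)^3 - 18(k+1)^2.
This completes the induction.
Hence the smallest such M is 16.

M = 16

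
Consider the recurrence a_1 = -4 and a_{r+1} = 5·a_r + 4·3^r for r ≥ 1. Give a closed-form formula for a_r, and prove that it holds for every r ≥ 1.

a_r = -2·3^r + 2·5^(r - 1)

Computing the first terms: a_1 = -4, a_2 = -8, a_3 = -4. This suggests a_r = -2·3^r + 2·5^(r - 1).
Base step (r = 1): the formula gives -4 = -4 = a_1.
Inductive step: assume the claim holds for r = k, so a_k = -2·3^k + 2·5^(k - 1).
Then a_{k+1} = 5·a_k + 4·3^k = 5·(-2·3^k + 2·5^(k - 1)) + 4·3^k = -2·3^(k + 1) + 2·5^k = -2·3^(k+1) + 2·5^((k+1) - 1),
which is the claimed formula at r = k+1.
This completes the induction.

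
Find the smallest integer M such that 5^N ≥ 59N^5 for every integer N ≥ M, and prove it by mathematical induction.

At N = 9: 1953125 < 3483891, so the inequality fails and M ≥ 10. We prove 5^N ≥ 59N^5 for all N ≥ 10.
When N = 10: 5^N = 9765625 and 59N^5 = 5900000, so 9765625 ≥ 5900000.
Inductive step: assume the claim holds for N = r, so 5^r ≥ 59r^5.
Then 5^(r + 1) = 5·(5^r) ≥ 5·(59r^5).
Also, for r ≥ 10 we have 5·(59r^5) ≥ 59(r+1)^5, since 5 ≥ (1 + 1/r)^5 for all r ≥ 10.
Combining, 5^(r + 1) ≥ 59(r+1)^5.
By induction, the statement is established for all N ≥ 10.
Hence the smallest such M is 10.

M = 10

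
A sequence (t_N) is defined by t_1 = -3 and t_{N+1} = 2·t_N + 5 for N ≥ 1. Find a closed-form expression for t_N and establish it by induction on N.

Computing the first terms: t_1 = -3, t_2 = -1, t_3 = 3. This suggests t_N = 2^N - 5.
Base step (N = 1): the formula gives -3 = -3 = t_1.
For the inductive step, assume it holds for an arbitrary p ≥ 1, so t_p = 2^p - 5.
Then t_{p+1} = 2·t_p + 5 = 2·(2^p - 5) + 5 = 2^(p + 1) - 5,
which is the claimed formula at N = p+1.
By the principle of mathematical induction, the result holds for all N ≥ 1.

t_N = 2^N - 5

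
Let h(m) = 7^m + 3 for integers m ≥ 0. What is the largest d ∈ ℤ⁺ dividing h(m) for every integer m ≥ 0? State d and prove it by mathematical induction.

Computing the first values: h(0) = 4 and h(1) = 10; gcd(4, 10) = 2, so d ≤ 2.
We prove 2 | 7^m + 3 for all m ≥ 0 by induction on m.
Base step (m = 0): h(0) = 4 = 2·(2), so 2 | h(0).
Suppose the result is true for m = p, i.e. 2 | h(p). Then
h(p+1) = 7^(p+1) + 3 = 7·(7^p + 3) - 18 = 7·h(p) - 18. The first term is divisible by 2 by the inductive hypothesis, and -18 is divisible by 2. Hence 2 | h(p+1).
Hence, by induction on m, the claim holds for every m ≥ 0.
Therefore the largest such d is 2.

d = 2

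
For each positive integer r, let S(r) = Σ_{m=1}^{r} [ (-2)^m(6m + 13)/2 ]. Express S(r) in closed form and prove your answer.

S(r) = (-2)^r(2r + 5) - 5

We claim S(r) = (-2)^r(2r + 5) - 5 for all r ≥ 1.
Base case (r = 1): S(1) = -19, and the closed form gives -19. They agree.
For the inductive step, assume it holds for an arbitrary m ≥ 1, so S(m) = (-2)^m(2m + 5) - 5.
Then S(m+1) = S(m) + ((-2)^m(-6m - 19)) = ((-2)^m(2m + 5) - 5) + ((-2)^m(-6m - 19)).
Simplifying, S(m+1) = -4(-2)^m·m - 14(-2)^m - 5 = (-2)^(m+1)(2(m+1) + 5) - 5,
which is the closed form with r = m+1.
This completes the induction.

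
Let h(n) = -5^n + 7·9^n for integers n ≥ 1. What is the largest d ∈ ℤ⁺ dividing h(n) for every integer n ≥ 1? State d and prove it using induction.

d = 2

Computing the first values: h(1) = 58 and h(2) = 542; gcd(58, 542) = 2, so d ≤ 2.
We prove 2 | -5^n + 7·9^n for all n ≥ 1 by induction on n.
For the base case n = 1: h(1) = 58 = 2·(29), so 2 | h(1).
Inductive step: suppose the statement holds for some i ≥ 1, i.e. 2 | h(i). Then
h(i+1) − 9·h(i) = (-5^(i+1) + 7·9^(i+1)) − 9·(-5^i + 7·9^i) = (-1)·5^i·(5 − 9) = (4)·5^i. Since 2 | h(i) by the inductive hypothesis, 2 | 9·h(i); and 2 | 4 since 4 = 2·2. Therefore 2 | h(i+1).
Hence, by induction on n, the claim holds for every n ≥ 1.
Therefore the largest such d is 2.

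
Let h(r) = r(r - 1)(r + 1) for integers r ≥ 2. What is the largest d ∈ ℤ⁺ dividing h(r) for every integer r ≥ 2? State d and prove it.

Computing the first values: h(2) = 6 and h(3) = 24; gcd(6, 24) = 6, so d ≤ 6.
We prove 6 | r(r - 1)(r + 1) for all r ≥ 2 by induction on r.
For the base case r = 2: h(2) = 6 = 6·(1), so 6 | h(2).
For the inductive step, assume it holds for an arbitrary m ≥ 2, i.e. 6 | h(m). Then
h(m+1) − h(m) = m·(m+1)·(m+2) − (m-1)·m·(m+1) = m·(m+1)·[(m+2) − (m-1)] = 3·m·(m+1). The product of 2 consecutive integers is divisible by (2)! = 2, so h(m+1) − h(m) is divisible by 3·2 = 6. By the inductive hypothesis 6 | h(m), hence 6 | h(m+1).
By induction, the statement is established for all r ≥ 2.
Therefore the largest such d is 6.

d = 6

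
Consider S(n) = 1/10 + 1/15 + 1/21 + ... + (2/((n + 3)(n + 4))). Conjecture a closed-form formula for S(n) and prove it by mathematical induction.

We claim S(n) = n/(2(n + 4)) for all n ≥ 1.
For the base case n = 1: S(1) = 1/10, and the closed form gives 1/10. They agree.
Inductive step: assume the claim holds for n = m, so S(m) = m/(2(m + 4)).
Then S(m+1) = S(m) + (2/((m + 4)(m + 5))) = (m/(2(m + 4))) + (2/((m + 4)(m + 5))).
Simplifying, S(m+1) = (m + 1)/(2(m + 5)) = (m+1)/(2((m+1) + 4)),
which is the closed form with n = m+1.
By the principle of mathematical induction, the result holds for all n ≥ 1.

S(n) = n/(2(n + 4))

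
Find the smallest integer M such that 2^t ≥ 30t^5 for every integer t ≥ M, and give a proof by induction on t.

At t = 29: 536870912 < 615334470, so the inequality fails and M ≥ 30. We prove 2^t ≥ 30t^5 for all t ≥ 30.
Base case (t = 30): 2^t = 1073741824 and 30t^5 = 729000000, so 1073741824 ≥ 729000000.
Inductive step: assume the claim holds for t = j, so 2^j ≥ 30j^5.
Then 2^(j + 1) = 2·(2^j) ≥ 2·(30j^5).
Also, for j ≥ 30 we have 2·(30j^5) ≥ 30(j+1)^5, since 2 ≥ (1 + 1/j)^5 for all j ≥ 30.
Combining, 2^(j + 1) ≥ 30(j+1)^5.
By induction, the statement is established for all t ≥ 30.
Hence the smallest such M is 30.

M = 30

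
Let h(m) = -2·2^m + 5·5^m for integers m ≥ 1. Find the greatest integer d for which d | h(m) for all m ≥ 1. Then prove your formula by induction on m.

Computing the first values: h(1) = 21 and h(2) = 117; gcd(21, 117) = 3, so d ≤ 3.
We prove 3 | -2·2^m + 5·5^m for all m ≥ 1 by induction on m.
For the base case m = 1: h(1) = 21 = 3·(7), so 3 | h(1).
Suppose the result is true for m = k, i.e. 3 | h(k). Then
h(k+1) − 5·h(k) = (-2·2^(k+1) + 5·5^(k+1)) − 5·(-2·2^k + 5·5^k) = (-2)·2^k·(2 − 5) = (6)·2^k. Since 3 | h(k) by the inductive hypothesis, 3 | 5·h(k); and 3 | 6 since 6 = 3·2. Therefore 3 | h(k+1).
Hence, by induction on m, the claim holds for every m ≥ 1.
Therefore the largest such d is 3.

d = 3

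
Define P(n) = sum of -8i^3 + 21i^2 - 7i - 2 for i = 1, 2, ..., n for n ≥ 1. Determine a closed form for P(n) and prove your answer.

We claim P(n) = -n(2n^3 - 3n^2 - 5n + 2) for all n ≥ 1.
When n = 1: P(1) = 4, and the closed form gives 4. They agree.
Suppose the result is true for n = i, so P(i) = i(-2i^3 + 3i^2 + 5i - 2).
Then P(i+1) = P(i) + (-8i^3 - 3i^2 + 11i + 4) = (i(-2i^3 + 3i^2 + 5i - 2)) + (-8i^3 - 3i^2 + 11i + 4).
Simplifying, P(i+1) = -(i + 1)(2i^3 + 3i^2 - 5i - 4) = -(i+1)(2(i+1)^3 - 3(i+1)^2 - 5(i+1) + 2),
which is the closed form with n = i+1.
By the principle of mathematical induction, the result holds for all n ≥ 1.

P(n) = -n(2n^3 - 3n^2 - 5n + 2)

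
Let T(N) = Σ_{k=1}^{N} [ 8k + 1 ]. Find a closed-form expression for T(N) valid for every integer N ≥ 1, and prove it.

T(N) = N(4N + 5)

We claim T(N) = N(4N + 5) for all N ≥ 1.
For the base case N = 1: T(1) = 9, and the closed form gives 9. They agree.
Suppose the result is true for N = k, so T(k) = k(4k + 5).
Then T(k+1) = T(k) + (8k + 9) = (k(4k + 5)) + (8k + 9).
Simplifying, T(k+1) = (k + 1)(4k + 9) = (k+1)(4(k+1) + 5),
which is the closed form with N = k+1.
This completes the induction.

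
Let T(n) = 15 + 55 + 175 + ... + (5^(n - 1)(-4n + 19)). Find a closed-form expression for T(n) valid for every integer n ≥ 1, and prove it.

T(n) = 5^n(-n + 5) - 5

We claim T(n) = 5^n(-n + 5) - 5 for all n ≥ 1.
For the base case n = 1: T(1) = 15, and the closed form gives 15. They agree.
For the inductive step, assume it holds for an arbitrary j ≥ 1, so T(j) = 5^j(-j + 5) - 5.
Then T(j+1) = T(j) + (5^j(-4j + 15)) = (5^j(-j + 5) - 5) + (5^j(-4j + 15)).
Simplifying, T(j+1) = -5·5^j·j + 20·5^j - 5 = 5^(j+1)(-(j+1) + 5) - 5,
which is the closed form with n = j+1.
By the principle of mathematical induction, the result holds for all n ≥ 1.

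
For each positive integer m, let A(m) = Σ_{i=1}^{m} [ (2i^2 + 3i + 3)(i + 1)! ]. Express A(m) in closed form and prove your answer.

We claim A(m) = (2m + 1)(m + 2)! - 2 for all m ≥ 1.
Base step (m = 1): A(1) = 16, and the closed form gives 16. They agree.
Inductive step: suppose the statement holds for some i ≥ 1, so A(i) = (2i + 1)(i + 2)! - 2.
Then A(i+1) = A(i) + ((2i^2 + 7i + 8)(i + 2)!) = ((2i + 1)(i + 2)! - 2) + ((2i^2 + 7i + 8)(i + 2)!).
Simplifying, A(i+1) = (2(i+1) + 1)((i+1) + 2)! - 2,
which is the closed form with m = i+1.
Hence, by induction on m, the claim holds for every m ≥ 1.

A(m) = (2m + 1)(m + 2)! - 2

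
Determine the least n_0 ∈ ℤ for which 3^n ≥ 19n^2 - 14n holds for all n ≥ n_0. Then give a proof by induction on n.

At n = 5: 243 < 405, so the inequality fails and n_0 ≥ 6. We prove 3^n ≥ 19n^2 - 14n for all n ≥ 6.
Base case (n = 6): 3^n = 729 and 19n^2 - 14n = 600, so 729 ≥ 600.
For the inductive step, assume it holds for an arbitrary j ≥ 6, so 3^j ≥ 19j^2 - 14j.
Then 3^(j + 1) = 3·(3^j) ≥ 3·(19j^2 - 14j).
Also, for j ≥ 6 we have 3·(19j^2 - 14j) ≥ 19(j+1)^2 - 14(j+1), since 3·(19j^2 - 14j) − (19(j+1)^2 - 14(j+1)) = 38j^2 - 66j - 5, which is nonnegative for all j ≥ 6.
Combining, 3^(j + 1) ≥ 19(j+1)^2 - 14(j+1).
By induction, the statement is established for all n ≥ 6.
Hence the smallest such n_0 is 6.

n_0 = 6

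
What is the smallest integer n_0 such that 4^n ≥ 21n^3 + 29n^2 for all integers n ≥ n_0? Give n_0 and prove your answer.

n_0 = 7

At n = 6: 4096 < 5580, so the inequality fails and n_0 ≥ 7. We prove 4^n ≥ 21n^3 + 29n^2 for all n ≥ 7.
When n = 7: 4^n = 16384 and 21n^3 + 29n^2 = 8624, so 16384 ≥ 8624.
Suppose the result is true for n = k, so 4^k ≥ 21k^3 + 29k^2.
Then 4^(k + 1) = 4·(4^k) ≥ 4·(21k^3 + 29k^2).
Also, for k ≥ 7 we have 4·(21k^3 + 29k^2) ≥ 21(k+1)^3 + 29(k+1)^2, since 4·(21k^3 + 29k^2) − (21(k+1)^3 + 29(k+1)^2) = 63k^3 + 24k^2 - 121k - 50, which is nonnegative for all k ≥ 7.
Combining, 4^(k + 1) ≥ 21(k+1)^3 + 29(k+1)^2.
By induction, the statement is established for all n ≥ 7.
Hence the smallest such n_0 is 7.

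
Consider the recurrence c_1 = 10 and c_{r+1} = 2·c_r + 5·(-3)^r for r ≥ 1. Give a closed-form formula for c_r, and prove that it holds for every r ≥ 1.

Computing the first terms: c_1 = 10, c_2 = 5, c_3 = 55. This suggests c_r = -(-3)^r + 7·2^(r - 1).
For the base case r = 1: the formula gives 10 = 10 = c_1.
Inductive step: suppose the statement holds for some k ≥ 1, so c_k = -(-3)^k + 7·2^(k - 1).
Then c_{k+1} = 2·c_k + 5·(-3)^k = 2·(-(-3)^k + 7·2^(k - 1)) + 5·(-3)^k = -(-3)^(k + 1) + 7·2^k = -(-3)^(k+1) + 7·2^((k+1) - 1),
which is the claimed formula at r = k+1.
By the principle of mathematical induction, the result holds for all r ≥ 1.

c_r = -(-3)^r + 7·2^(r - 1)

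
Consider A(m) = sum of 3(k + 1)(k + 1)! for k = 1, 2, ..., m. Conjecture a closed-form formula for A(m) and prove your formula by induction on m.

We claim A(m) = 3(m + 2)! - 6 for all m ≥ 1.
Base case (m = 1): A(1) = 12, and the closed form gives 12. They agree.
Inductive step: assume the claim holds for m = k, so A(k) = 3(k + 2)! - 6.
Then A(k+1) = A(k) + (3(k + 2)(k + 2)!) = (3(k + 2)! - 6) + (3(k + 2)(k + 2)!).
Simplifying, A(k+1) = 3((k+1) + 2)! - 6,
which is the closed form with m = k+1.
This completes the induction.

A(m) = 3(m + 2)! - 6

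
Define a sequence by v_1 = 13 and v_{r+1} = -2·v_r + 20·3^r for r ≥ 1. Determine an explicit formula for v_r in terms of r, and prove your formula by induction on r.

v_r = (-2)^(r - 1) + 4·3^r

Computing the first terms: v_1 = 13, v_2 = 34, v_3 = 112. This suggests v_r = (-2)^(r - 1) + 4·3^r.
When r = 1: the formula gives 13 = 13 = v_1.
Suppose the result is true for r = m, so v_m = (-2)^(m - 1) + 4·3^m.
Then v_{m+1} = -2·v_m + 20·3^m = -2·((-2)^(m - 1) + 4·3^m) + 20·3^m = (-2)^m + 4·3^(m + 1) = (-2)^((m+1) - 1) + 4·3^(m+1),
which is the claimed formula at r = m+1.
This completes the induction.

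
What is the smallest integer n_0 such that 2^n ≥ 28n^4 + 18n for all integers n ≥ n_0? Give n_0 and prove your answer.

n_0 = 23

At n = 22: 4194304 < 6559564, so the inequality fails and n_0 ≥ 23. We prove 2^n ≥ 28n^4 + 18n for all n ≥ 23.
Base step (n = 23): 2^n = 8388608 and 28n^4 + 18n = 7835962, so 8388608 ≥ 7835962.
Inductive step: suppose the statement holds for some p ≥ 23, so 2^p ≥ 28p^4 + 18p.
Then 2^(p + 1) = 2·(2^p) ≥ 2·(28p^4 + 18p).
Also, for p ≥ 23 we have 2·(28p^4 + 18p) ≥ 28(p+1)^4 + 18(p+1), since 2·(28p^4 + 18p) − (28(p+1)^4 + 18(p+1)) = 28p^4 - 112p^3 - 168p^2 - 94p - 46, which is nonnegative for all p ≥ 23.
Combining, 2^(p + 1) ≥ 28(p+1)^4 + 18(p+1).
Hence, by induction on n, the claim holds for every n ≥ 23.
Hence the smallest such n_0 is 23.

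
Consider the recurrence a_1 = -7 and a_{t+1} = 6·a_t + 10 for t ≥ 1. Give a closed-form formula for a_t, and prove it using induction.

a_t = -5·6^(t - 1) - 2

Computing the first terms: a_1 = -7, a_2 = -32, a_3 = -182. This suggests a_t = -5·6^(t - 1) - 2.
For the base case t = 1: the formula gives -7 = -7 = a_1.
Suppose the result is true for t = k, so a_k = -5·6^(k - 1) - 2.
Then a_{k+1} = 6·a_k + 10 = 6·(-5·6^(k - 1) - 2) + 10 = -5·6^k - 2 = -5·6^((k+1) - 1) - 2,
which is the claimed formula at t = k+1.
Hence, by induction on t, the claim holds for every t ≥ 1.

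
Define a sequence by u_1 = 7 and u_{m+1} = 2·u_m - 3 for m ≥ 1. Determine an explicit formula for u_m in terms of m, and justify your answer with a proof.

u_m = 2^(m + 1) + 3

Computing the first terms: u_1 = 7, u_2 = 11, u_3 = 19. This suggests u_m = 2^(m + 1) + 3.
Base step (m = 1): the formula gives 7 = 7 = u_1.
Suppose the result is true for m = r, so u_r = 2^(r + 1) + 3.
Then u_{r+1} = 2·u_r - 3 = 2·(2^(r + 1) + 3) - 3 = 2^(r + 2) + 3 = 2^((r+1) + 1) + 3,
which is the claimed formula at m = r+1.
By induction, the statement is established for all m ≥ 1.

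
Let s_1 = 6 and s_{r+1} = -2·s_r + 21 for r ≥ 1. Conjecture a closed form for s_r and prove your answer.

Computing the first terms: s_1 = 6, s_2 = 9, s_3 = 3. This suggests s_r = -(-2)^(r - 1) + 7.
Base case (r = 1): the formula gives 6 = 6 = s_1.
Suppose the result is true for r = m, so s_m = -(-2)^(m - 1) + 7.
Then s_{m+1} = -2·s_m + 21 = -2·(-(-2)^(m - 1) + 7) + 21 = -(-2)^m + 7 = -(-2)^((m+1) - 1) + 7,
which is the claimed formula at r = m+1.
Hence, by induction on r, the claim holds for every r ≥ 1.

s_r = -(-2)^(r - 1) + 7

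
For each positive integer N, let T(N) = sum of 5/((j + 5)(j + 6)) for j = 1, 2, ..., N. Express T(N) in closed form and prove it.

We claim T(N) = 5N/(6(N + 6)) for all N ≥ 1.
Base step (N = 1): T(1) = 5/42, and the closed form gives 5/42. They agree.
For the inductive step, assume it holds for an arbitrary j ≥ 1, so T(j) = 5j/(6(j + 6)).
Then T(j+1) = T(j) + (5/((j + 6)(j + 7))) = (5j/(6(j + 6))) + (5/((j + 6)(j + 7))).
Simplifying, T(j+1) = 5(j + 1)/(6(j + 7)) = 5(j+1)/(6((j+1) + 6)),
which is the closed form with N = j+1.
This completes the induction.

T(N) = 5N/(6(N + 6))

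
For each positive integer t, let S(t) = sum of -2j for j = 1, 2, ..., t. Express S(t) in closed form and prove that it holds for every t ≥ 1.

We claim S(t) = -t(t + 1) for all t ≥ 1.
When t = 1: S(1) = -2, and the closed form gives -2. They agree.
Inductive step: suppose the statement holds for some j ≥ 1, so S(j) = j(-j - 1).
Then S(j+1) = S(j) + (-2j - 2) = (j(-j - 1)) + (-2j - 2).
Simplifying, S(j+1) = -(j + 1)(j + 2) = -(j+1)((j+1) + 1),
which is the closed form with t = j+1.
By the principle of mathematical induction, the result holds for all t ≥ 1.

S(t) = -t(t + 1)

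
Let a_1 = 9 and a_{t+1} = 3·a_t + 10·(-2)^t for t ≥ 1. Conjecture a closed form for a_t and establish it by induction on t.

Computing the first terms: a_1 = 9, a_2 = 7, a_3 = 61. This suggests a_t = (-2)^(t + 1) + 5·3^(t - 1).
Base case (t = 1): the formula gives 9 = 9 = a_1.
Inductive step: suppose the statement holds for some i ≥ 1, so a_i = (-2)^(i + 1) + 5·3^(i - 1).
Then a_{i+1} = 3·a_i + 10·(-2)^i = 3·((-2)^(i + 1) + 5·3^(i - 1)) + 10·(-2)^i = (-2)^(i + 2) + 5·3^i = (-2)^((i+1) + 1) + 5·3^((i+1) - 1),
which is the claimed formula at t = i+1.
This completes the induction.

a_t = (-2)^(t + 1) + 5·3^(t - 1)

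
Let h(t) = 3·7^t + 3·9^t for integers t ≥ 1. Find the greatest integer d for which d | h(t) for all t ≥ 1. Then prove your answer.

Computing the first values: h(1) = 48 and h(2) = 390; gcd(48, 390) = 6, so d ≤ 6.
We prove 6 | 3·7^t + 3·9^t for all t ≥ 1 by induction on t.
For the base case t = 1: h(1) = 48 = 6·(8), so 6 | h(1).
Inductive step: suppose the statement holds for some j ≥ 1, i.e. 6 | h(j). Then
h(j+1) − 9·h(j) = (3·7^(j+1) + 3·9^(j+1)) − 9·(3·7^j + 3·9^j) = (3)·7^j·(7 − 9) = (-6)·7^j. Since 6 | h(j) by the inductive hypothesis, 6 | 9·h(j); and 6 | -6 since -6 = 6·-1. Therefore 6 | h(j+1).
Hence, by induction on t, the claim holds for every t ≥ 1.
Therefore the largest such d is 6.

d = 6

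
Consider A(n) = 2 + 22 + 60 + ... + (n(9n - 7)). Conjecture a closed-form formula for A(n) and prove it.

We claim A(n) = n(n + 1)(3n - 2) for all n ≥ 1.
Base case (n = 1): A(1) = 2, and the closed form gives 2. They agree.
For the inductive step, assume it holds for an arbitrary m ≥ 1, so A(m) = m(3m^2 + m - 2).
Then A(m+1) = A(m) + ((m + 1)(9m + 2)) = (m(3m^2 + m - 2)) + ((m + 1)(9m + 2)).
Simplifying, A(m+1) = (m + 1)(m + 2)(3m + 1) = (m+1)((m+1) + 1)(3(m+1) - 2),
which is the closed form with n = m+1.
This completes the induction.

A(n) = n(n + 1)(3n - 2)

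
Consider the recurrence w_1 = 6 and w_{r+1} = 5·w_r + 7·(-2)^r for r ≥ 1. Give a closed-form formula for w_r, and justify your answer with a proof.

w_r = -(-2)^r + 4·5^(r - 1)

Computing the first terms: w_1 = 6, w_2 = 16, w_3 = 108. This suggests w_r = -(-2)^r + 4·5^(r - 1).
Base case (r = 1): the formula gives 6 = 6 = w_1.
Suppose the result is true for r = k, so w_k = -(-2)^k + 4·5^(k - 1).
Then w_{k+1} = 5·w_k + 7·(-2)^k = 5·(-(-2)^k + 4·5^(k - 1)) + 7·(-2)^k = -(-2)^(k + 1) + 4·5^k = -(-2)^(k+1) + 4·5^((k+1) - 1),
which is the claimed formula at r = k+1.
Hence, by induction on r, the claim holds for every r ≥ 1.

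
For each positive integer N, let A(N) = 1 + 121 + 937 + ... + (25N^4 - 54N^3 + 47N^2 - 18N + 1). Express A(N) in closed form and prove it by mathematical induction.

A(N) = N(5N^4 - N^3 - 3N^2 + N - 1)

We claim A(N) = N(5N^4 - N^3 - 3N^2 + N - 1) for all N ≥ 1.
For the base case N = 1: A(1) = 1, and the closed form gives 1. They agree.
For the inductive step, assume it holds for an arbitrary j ≥ 1, so A(j) = j(5j^4 - j^3 - 3j^2 + j - 1).
Then A(j+1) = A(j) + (25j^4 + 46j^3 + 35j^2 + 14j + 1) = (j(5j^4 - j^3 - 3j^2 + j - 1)) + (25j^4 + 46j^3 + 35j^2 + 14j + 1).
Simplifying, A(j+1) = (j + 1)(5j^4 + 19j^3 + 24j^2 + 12j + 1) = (j+1)(5(j+1)^4 - (j+1)^3 - 3(j+1)^2 + (j+1) - 1),
which is the closed form with N = j+1.
By induction, the statement is established for all N ≥ 1.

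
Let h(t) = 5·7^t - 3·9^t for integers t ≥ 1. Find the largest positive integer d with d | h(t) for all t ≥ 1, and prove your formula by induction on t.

Computing the first values: h(1) = 8 and h(2) = 2; gcd(8, 2) = 2, so d ≤ 2.
We prove 2 | 5·7^t - 3·9^t for all t ≥ 1 by induction on t.
When t = 1: h(1) = 8 = 2·(4), so 2 | h(1).
Inductive step: suppose the statement holds for some k ≥ 1, i.e. 2 | h(k). Then
h(k+1) − 9·h(k) = (5·7^(k+1) - 3·9^(k+1)) − 9·(5·7^k - 3·9^k) = (5)·7^k·(7 − 9) = (-10)·7^k. Since 2 | h(k) by the inductive hypothesis, 2 | 9·h(k); and 2 | -10 since -10 = 2·-5. Therefore 2 | h(k+1).
This completes the induction.
Therefore the largest such d is 2.

d = 2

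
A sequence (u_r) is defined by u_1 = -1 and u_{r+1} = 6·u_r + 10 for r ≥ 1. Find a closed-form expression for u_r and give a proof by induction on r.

u_r = 6^(r - 1) - 2

Computing the first terms: u_1 = -1, u_2 = 4, u_3 = 34. This suggests u_r = 6^(r - 1) - 2.
For the base case r = 1: the formula gives -1 = -1 = u_1.
Inductive step: suppose the statement holds for some i ≥ 1, so u_i = 6^(i - 1) - 2.
Then u_{i+1} = 6·u_i + 10 = 6·(6^(i - 1) - 2) + 10 = 6^i - 2 = 6^((i+1) - 1) - 2,
which is the claimed formula at r = i+1.
Hence, by induction on r, the claim holds for every r ≥ 1.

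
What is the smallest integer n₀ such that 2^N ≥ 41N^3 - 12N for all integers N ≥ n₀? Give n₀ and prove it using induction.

At N = 17: 131072 < 201229, so the inequality fails and n₀ ≥ 18. We prove 2^N ≥ 41N^3 - 12N for all N ≥ 18.
For the base case N = 18: 2^N = 262144 and 41N^3 - 12N = 238896, so 262144 ≥ 238896.
Suppose the result is true for N = i, so 2^i ≥ 41i^3 - 12i.
Then 2^(i + 1) = 2·(2^i) ≥ 2·(41i^3 - 12i).
Also, for i ≥ 18 we have 2·(41i^3 - 12i) ≥ 41(i+1)^3 - 12(i+1), since 2·(41i^3 - 12i) − (41(i+1)^3 - 12(i+1)) = 41i^3 - 123i^2 - 135i - 29, which is nonnegative for all i ≥ 18.
Combining, 2^(i + 1) ≥ 41(i+1)^3 - 12(i+1).
This completes the induction.
Hence the smallest such n₀ is 18.

n₀ = 18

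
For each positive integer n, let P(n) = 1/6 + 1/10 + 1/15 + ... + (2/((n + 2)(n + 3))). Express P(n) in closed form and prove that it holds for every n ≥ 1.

P(n) = 2n/(3(n + 3))

We claim P(n) = 2n/(3(n + 3)) for all n ≥ 1.
For the base case n = 1: P(1) = 1/6, and the closed form gives 1/6. They agree.
Inductive step: assume the claim holds for n = p, so P(p) = 2p/(3(p + 3)).
Then P(p+1) = P(p) + (2/((p + 3)(p + 4))) = (2p/(3(p + 3))) + (2/((p + 3)(p + 4))).
Simplifying, P(p+1) = 2(p + 1)/(3(p + 4)) = 2(p+1)/(3((p+1) + 3)),
which is the closed form with n = p+1.
This completes the induction.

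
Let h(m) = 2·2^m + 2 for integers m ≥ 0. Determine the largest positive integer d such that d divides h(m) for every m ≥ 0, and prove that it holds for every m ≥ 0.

d = 2

Computing the first values: h(0) = 4 and h(1) = 6; gcd(4, 6) = 2, so d ≤ 2.
We prove 2 | 2·2^m + 2 for all m ≥ 0 by induction on m.
Base case (m = 0): h(0) = 4 = 2·(2), so 2 | h(0).
Inductive step: suppose the statement holds for some k ≥ 0, i.e. 2 | h(k). Then
h(k+1) = 2·2^(k+1) + 2 = 2·(2·2^k + 2) - 2 = 2·h(k) - 2. The first term is divisible by 2 by the inductive hypothesis, and -2 is divisible by 2. Hence 2 | h(k+1).
By induction, the statement is established for all m ≥ 0.
Therefore the largest such d is 2.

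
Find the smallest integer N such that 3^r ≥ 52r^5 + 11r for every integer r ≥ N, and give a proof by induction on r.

N = 17

At r = 16: 43046721 < 54526128, so the inequality fails and N ≥ 17. We prove 3^r ≥ 52r^5 + 11r for all r ≥ 17.
Base step (r = 17): 3^r = 129140163 and 52r^5 + 11r = 73832751, so 129140163 ≥ 73832751.
Suppose the result is true for r = p, so 3^p ≥ 52p^5 + 11p.
Then 3^(p + 1) = 3·(3^p) ≥ 3·(52p^5 + 11p).
Also, for p ≥ 17 we have 3·(52p^5 + 11p) ≥ 52(p+1)^5 + 11(p+1), since 3·(52p^5 + 11p) − (52(p+1)^5 + 11(p+1)) = 104p^5 - 260p^4 - 520p^3 - 520p^2 - 238p - 63, which is nonnegative for all p ≥ 17.
Combining, 3^(p + 1) ≥ 52(p+1)^5 + 11(p+1).
By induction, the statement is established for all r ≥ 17.
Hence the smallest such N is 17.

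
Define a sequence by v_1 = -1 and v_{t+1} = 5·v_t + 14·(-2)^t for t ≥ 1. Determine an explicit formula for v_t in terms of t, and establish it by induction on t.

Computing the first terms: v_1 = -1, v_2 = -33, v_3 = -109. This suggests v_t = (-2)^(t + 1) - 5^t.
Base step (t = 1): the formula gives -1 = -1 = v_1.
Suppose the result is true for t = p, so v_p = (-2)^(p + 1) - 5^p.
Then v_{p+1} = 5·v_p + 14·(-2)^p = 5·((-2)^(p + 1) - 5^p) + 14·(-2)^p = (-2)^(p + 2) - 5^(p + 1) = (-2)^((p+1) + 1) - 5^(p+1),
which is the claimed formula at t = p+1.
This completes the induction.

v_t = (-2)^(t + 1) - 5^t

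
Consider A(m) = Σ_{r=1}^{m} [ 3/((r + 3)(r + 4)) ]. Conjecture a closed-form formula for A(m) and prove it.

We claim A(m) = 3m/(4(m + 4)) for all m ≥ 1.
When m = 1: A(1) = 3/20, and the closed form gives 3/20. They agree.
For the inductive step, assume it holds for an arbitrary r ≥ 1, so A(r) = 3r/(4(r + 4)).
Then A(r+1) = A(r) + (3/((r + 4)(r + 5))) = (3r/(4(r + 4))) + (3/((r + 4)(r + 5))).
Simplifying, A(r+1) = 3(r + 1)/(4(r + 5)) = 3(r+1)/(4((r+1) + 4)),
which is the closed form with m = r+1.
By induction, the statement is established for all m ≥ 1.

A(m) = 3m/(4(m + 4))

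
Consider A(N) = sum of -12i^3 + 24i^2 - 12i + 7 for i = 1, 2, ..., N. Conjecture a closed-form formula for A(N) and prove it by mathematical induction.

We claim A(N) = -N(3N^3 - 2N^2 - 3N - 5) for all N ≥ 1.
When N = 1: A(1) = 7, and the closed form gives 7. They agree.
Suppose the result is true for N = i, so A(i) = i(-3i^3 + 2i^2 + 3i + 5).
Then A(i+1) = A(i) + (-12i^3 - 12i^2 + 7) = (i(-3i^3 + 2i^2 + 3i + 5)) + (-12i^3 - 12i^2 + 7).
Simplifying, A(i+1) = -(i + 1)(3i^3 + 7i^2 + 2i - 7) = -(i+1)(3(i+1)^3 - 2(i+1)^2 - 3(i+1) - 5),
which is the closed form with N = i+1.
This completes the induction.

A(N) = -N(3N^3 - 2N^2 - 3N - 5)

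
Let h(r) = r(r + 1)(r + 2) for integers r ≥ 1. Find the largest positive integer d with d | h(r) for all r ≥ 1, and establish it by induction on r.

Computing the first values: h(1) = 6 and h(2) = 24; gcd(6, 24) = 6, so d ≤ 6.
We prove 6 | r(r + 1)(r + 2) for all r ≥ 1 by induction on r.
Base step (r = 1): h(1) = 6 = 6·(1), so 6 | h(1).
Inductive step: assume the claim holds for r = p, i.e. 6 | h(p). Then
h(p+1) − h(p) = (p+1)·(p+2)·(p+3) − p·(p+1)·(p+2) = (p+1)·(p+2)·[(p+3) − p] = 3·(p+1)·(p+2). The product of 2 consecutive integers is divisible by (2)! = 2, so h(p+1) − h(p) is divisible by 3·2 = 6. By the inductive hypothesis 6 | h(p), hence 6 | h(p+1).
This completes the induction.
Therefore the largest such d is 6.

d = 6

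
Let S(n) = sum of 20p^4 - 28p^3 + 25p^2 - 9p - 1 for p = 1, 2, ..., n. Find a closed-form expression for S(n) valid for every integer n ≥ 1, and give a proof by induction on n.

S(n) = n(4n^4 + 3n^3 + n^2 + n - 2)

We claim S(n) = n(4n^4 + 3n^3 + n^2 + n - 2) for all n ≥ 1.
For the base case n = 1: S(1) = 7, and the closed form gives 7. They agree.
For the inductive step, assume it holds for an arbitrary p ≥ 1, so S(p) = p(4p^4 + 3p^3 + p^2 + p - 2).
Then S(p+1) = S(p) + (20p^4 + 52p^3 + 61p^2 + 37p + 7) = (p(4p^4 + 3p^3 + p^2 + p - 2)) + (20p^4 + 52p^3 + 61p^2 + 37p + 7).
Simplifying, S(p+1) = (p + 1)(4p^4 + 19p^3 + 34p^2 + 28p + 7) = (p+1)(4(p+1)^4 + 3(p+1)^3 + (p+1)^2 + (p+1) - 2),
which is the closed form with n = p+1.
By the principle of mathematical induction, the result holds for all n ≥ 1.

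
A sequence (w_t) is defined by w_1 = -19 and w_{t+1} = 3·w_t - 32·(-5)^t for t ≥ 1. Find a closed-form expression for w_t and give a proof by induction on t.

w_t = 4(-5)^t + 3^(t - 1)

Computing the first terms: w_1 = -19, w_2 = 103, w_3 = -491. This suggests w_t = 4(-5)^t + 3^(t - 1).
Base case (t = 1): the formula gives -19 = -19 = w_1.
Suppose the result is true for t = r, so w_r = 4(-5)^r + 3^(r - 1).
Then w_{r+1} = 3·w_r - 32·(-5)^r = 3·(4(-5)^r + 3^(r - 1)) - 32·(-5)^r = 4(-5)^(r + 1) + 3^r = 4(-5)^(r+1) + 3^((r+1) - 1),
which is the claimed formula at t = r+1.
By the principle of mathematical induction, the result holds for all t ≥ 1.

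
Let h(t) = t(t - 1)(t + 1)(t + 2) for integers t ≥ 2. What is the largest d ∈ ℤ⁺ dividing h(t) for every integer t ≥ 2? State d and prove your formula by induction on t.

Computing the first values: h(2) = 24 and h(3) = 120; gcd(24, 120) = 24, so d ≤ 24.
We prove 24 | t(t - 1)(t + 1)(t + 2) for all t ≥ 2 by induction on t.
Base step (t = 2): h(2) = 24 = 24·(1), so 24 | h(2).
Suppose the result is true for t = j, i.e. 24 | h(j). Then
h(j+1) − h(j) = j·(j+1)·(j+2)·(j+3) − (j-1)·j·(j+1)·(j+2) = j·(j+1)·(j+2)·[(j+3) − (j-1)] = 4·j·(j+1)·(j+2). The product of 3 consecutive integers is divisible by (3)! = 6, so h(j+1) − h(j) is divisible by 4·6 = 24. By the inductive hypothesis 24 | h(j), hence 24 | h(j+1).
By the principle of mathematical induction, the result holds for all t ≥ 2.
Therefore the largest such d is 24.

d = 24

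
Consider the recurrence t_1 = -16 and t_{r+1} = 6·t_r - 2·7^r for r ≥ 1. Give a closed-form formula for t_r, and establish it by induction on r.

Computing the first terms: t_1 = -16, t_2 = -110, t_3 = -758. This suggests t_r = -2·6^(r - 1) - 2·7^r.
For the base case r = 1: the formula gives -16 = -16 = t_1.
Suppose the result is true for r = m, so t_m = -2·6^(m - 1) - 2·7^m.
Then t_{m+1} = 6·t_m - 2·7^m = 6·(-2·6^(m - 1) - 2·7^m) - 2·7^m = -2·6^m - 2·7^(m + 1) = -2·6^((m+1) - 1) - 2·7^(m+1),
which is the claimed formula at r = m+1.
By the principle of mathematical induction, the result holds for all r ≥ 1.

t_r = -2·6^(r - 1) - 2·7^r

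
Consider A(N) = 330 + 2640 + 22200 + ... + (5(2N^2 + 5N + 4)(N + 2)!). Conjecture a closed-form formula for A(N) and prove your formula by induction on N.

A(N) = (10N + 5)(N + 3)! - 30

We claim A(N) = (10N + 5)(N + 3)! - 30 for all N ≥ 1.
Base step (N = 1): A(1) = 330, and the closed form gives 330. They agree.
Inductive step: suppose the statement holds for some p ≥ 1, so A(p) = (10p + 5)(p + 3)! - 30.
Then A(p+1) = A(p) + (5(2p^2 + 9p + 11)(p + 3)!) = ((10p + 5)(p + 3)! - 30) + (5(2p^2 + 9p + 11)(p + 3)!).
Simplifying, A(p+1) = (10(p+1) + 5)((p+1) + 3)! - 30,
which is the closed form with N = p+1.
This completes the induction.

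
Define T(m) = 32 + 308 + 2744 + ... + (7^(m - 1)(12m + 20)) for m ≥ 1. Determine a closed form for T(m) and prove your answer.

We claim T(m) = 7^m(2m + 3) - 3 for all m ≥ 1.
When m = 1: T(1) = 32, and the closed form gives 32. They agree.
Inductive step: suppose the statement holds for some k ≥ 1, so T(k) = 7^k(2k + 3) - 3.
Then T(k+1) = T(k) + (7^k(12k + 32)) = (7^k(2k + 3) - 3) + (7^k(12k + 32)).
Simplifying, T(k+1) = 14·7^k·k + 35·7^k - 3 = 7^(k+1)(2(k+1) + 3) - 3,
which is the closed form with m = k+1.
By induction, the statement is established for all m ≥ 1.

T(m) = 7^m(2m + 3) - 3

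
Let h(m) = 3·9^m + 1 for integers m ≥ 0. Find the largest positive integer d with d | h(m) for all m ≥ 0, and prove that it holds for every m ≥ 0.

d = 4

Computing the first values: h(0) = 4 and h(1) = 28; gcd(4, 28) = 4, so d ≤ 4.
We prove 4 | 3·9^m + 1 for all m ≥ 0 by induction on m.
When m = 0: h(0) = 4 = 4·(1), so 4 | h(0).
Suppose the result is true for m = p, i.e. 4 | h(p). Then
h(p+1) = 3·9^(p+1) + 1 = 9·(3·9^p + 1) - 8 = 9·h(p) - 8. The first term is divisible by 4 by the inductive hypothesis, and -8 is divisible by 4. Hence 4 | h(p+1).
Hence, by induction on m, the claim holds for every m ≥ 0.
Therefore the largest such d is 4.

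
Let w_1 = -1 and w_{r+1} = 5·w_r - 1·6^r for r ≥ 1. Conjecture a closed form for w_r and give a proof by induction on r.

w_r = 5^r - 6^r

Computing the first terms: w_1 = -1, w_2 = -11, w_3 = -91. This suggests w_r = 5^r - 6^r.
When r = 1: the formula gives -1 = -1 = w_1.
Inductive step: suppose the statement holds for some k ≥ 1, so w_k = 5^k - 6^k.
Then w_{k+1} = 5·w_k - 1·6^k = 5·(5^k - 6^k) - 1·6^k = 5^(k + 1) - 6^(k + 1),
which is the claimed formula at r = k+1.
Hence, by induction on r, the claim holds for every r ≥ 1.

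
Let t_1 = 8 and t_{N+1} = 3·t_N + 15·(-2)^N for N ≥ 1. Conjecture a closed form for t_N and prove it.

t_N = -3(-2)^N + 2·3^(N - 1)

Computing the first terms: t_1 = 8, t_2 = -6, t_3 = 42. This suggests t_N = -3(-2)^N + 2·3^(N - 1).
When N = 1: the formula gives 8 = 8 = t_1.
Inductive step: assume the claim holds for N = k, so t_k = -3(-2)^k + 2·3^(k - 1).
Then t_{k+1} = 3·t_k + 15·(-2)^k = 3·(-3(-2)^k + 2·3^(k - 1)) + 15·(-2)^k = -3(-2)^(k + 1) + 2·3^k = -3(-2)^(k+1) + 2·3^((k+1) - 1),
which is the claimed formula at N = k+1.
By the principle of mathematical induction, the result holds for all N ≥ 1.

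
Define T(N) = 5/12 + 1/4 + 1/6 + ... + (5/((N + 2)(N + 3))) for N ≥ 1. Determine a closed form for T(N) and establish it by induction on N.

We claim T(N) = 5N/(3(N + 3)) for all N ≥ 1.
When N = 1: T(1) = 5/12, and the closed form gives 5/12. They agree.
Inductive step: assume the claim holds for N = r, so T(r) = 5r/(3(r + 3)).
Then T(r+1) = T(r) + (5/((r + 3)(r + 4))) = (5r/(3(r + 3))) + (5/((r + 3)(r + 4))).
Simplifying, T(r+1) = 5(r + 1)/(3(r + 4)) = 5(r+1)/(3((r+1) + 3)),
which is the closed form with N = r+1.
Hence, by induction on N, the claim holds for every N ≥ 1.

T(N) = 5N/(3(N + 3))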